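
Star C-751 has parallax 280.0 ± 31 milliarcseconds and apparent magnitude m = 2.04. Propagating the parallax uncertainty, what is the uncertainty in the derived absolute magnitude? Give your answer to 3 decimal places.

M = m − 5 log₁₀ d + 5 = m + 5 log₁₀ p + 5, so ∂M/∂p = 5/(p ln 10).
σ_M = (5/ln 10) · (σ_p/p) = 2.1715 × 31/280.0 = 2.1715 × 0.11071 = 0.24041.

σ_M = 0.240 mag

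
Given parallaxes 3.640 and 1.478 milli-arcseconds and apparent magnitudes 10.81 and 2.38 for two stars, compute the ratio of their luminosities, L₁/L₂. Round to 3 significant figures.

d₁ = 1/p₁ = 1/0.003640″ = 274.73 pc; d₂ = 1/p₂ = 1/0.001478″ = 676.59 pc.
M₁ = m₁ − 5 log₁₀ d₁ + 5 = 10.81 − 12.1945 + 5 = 3.6155.
M₂ = 2.38 − 14.1516 + 5 = -6.7716.
L₁/L₂ = 10^(0.4(M₂ − M₁)) = 10^(0.4 × (-10.3871)) = 10^(-4.15484) = 0.00007001.

L₁/L₂ = 7.00 × 10^-5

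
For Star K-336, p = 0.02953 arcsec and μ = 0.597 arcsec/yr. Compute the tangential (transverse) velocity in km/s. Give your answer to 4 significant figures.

d = 1/p = 1/0.02953″ = 33.864 pc.
v_t = 4.74 × μ × d = 4.74 × 0.597 × 33.864 = 95.828 km/s.

95.83 km/s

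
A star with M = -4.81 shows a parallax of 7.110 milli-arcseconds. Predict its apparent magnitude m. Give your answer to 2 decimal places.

m = 0.93

d = 1/p = 1/0.007110″ = 140.65 pc.
m − M = 5 log₁₀ d − 5 = 5 log₁₀(140.65) − 5 = 10.7407 − 5 = 5.7407.
m = M + (m − M) = -4.81 + 5.7407 = 0.93.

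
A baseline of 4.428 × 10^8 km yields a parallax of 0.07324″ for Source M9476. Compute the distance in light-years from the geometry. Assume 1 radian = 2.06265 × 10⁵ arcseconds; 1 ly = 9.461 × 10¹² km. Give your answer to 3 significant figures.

132 ly

θ = 0.07324″ = 0.07324/206265 = 3.5508 × 10^-7 rad.
d = B/θ = (4.428 × 10^8) / (3.5508 × 10^-7) = 1.2470 × 10^15 km = (1.2470 × 10^15) / (9.461 × 10^12) ly = 131.8 ly.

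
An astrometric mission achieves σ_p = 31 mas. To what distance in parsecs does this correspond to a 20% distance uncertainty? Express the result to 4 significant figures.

6.452 pc

σ_d/d = σ_p/p, so the condition is σ_p/p ≤ 0.20, i.e. p ≥ σ_p/0.20.
p_min = 31/0.20 = 155 mas = 0.155 arcsec.
d_max = 1/p_min = 1/0.155 = 6.4516 pc.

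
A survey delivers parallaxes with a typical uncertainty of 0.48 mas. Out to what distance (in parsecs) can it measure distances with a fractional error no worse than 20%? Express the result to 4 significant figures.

416.7 pc

σ_d/d = σ_p/p, so the condition is σ_p/p ≤ 0.20, i.e. p ≥ σ_p/0.20.
p_min = 0.48/0.20 = 2.4 mas = 0.0024 arcsec.
d_max = 1/p_min = 1/0.0024 = 416.67 pc.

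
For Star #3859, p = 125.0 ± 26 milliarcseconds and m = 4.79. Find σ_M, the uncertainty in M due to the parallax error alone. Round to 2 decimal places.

σ_M = 0.45 mag

M = m − 5 log₁₀ d + 5 = m + 5 log₁₀ p + 5, so ∂M/∂p = 5/(p ln 10).
σ_M = (5/ln 10) · (σ_p/p) = 2.1715 × 26/125.0 = 2.1715 × 0.208 = 0.45167.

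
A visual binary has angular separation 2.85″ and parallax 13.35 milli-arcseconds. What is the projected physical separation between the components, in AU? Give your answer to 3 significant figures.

d = 1/p = 1/0.01335″ = 74.906 pc.
At distance d (pc), an angle of θ arcsec spans θ·d AU: s = 2.85 × 74.906 = 213.48 AU.

213 AU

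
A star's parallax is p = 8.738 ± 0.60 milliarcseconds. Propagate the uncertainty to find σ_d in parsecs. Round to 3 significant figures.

7.86 pc

d = 1/p, so σ_d = σ_p / p².
σ_d = 0.000600 / (0.008738)² = 0.000600 / 0.000076353 = 7.8582 pc.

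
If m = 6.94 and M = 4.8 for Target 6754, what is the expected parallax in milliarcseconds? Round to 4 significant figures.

m − M = 6.94 − 4.8 = 2.14.
d = 10^((m−M)/5 + 1) = 10^1.428 = 26.792 pc.
p = 1/d = 1/26.792 = 0.037325 arcsec = 37.325 mas.

37.33 mas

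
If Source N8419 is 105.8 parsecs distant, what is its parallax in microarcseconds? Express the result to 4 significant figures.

p = 1/d = 1/105.8 = 0.0094518 arcsec.
= 0.0094518 × 10⁶ = 9451.8 μas.

9452 μas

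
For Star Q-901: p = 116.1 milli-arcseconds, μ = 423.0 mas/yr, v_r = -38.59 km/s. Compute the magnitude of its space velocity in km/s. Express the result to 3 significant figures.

d = 1/p = 1/0.1161″ = 8.6133 pc.
μ = 423.0 mas/yr = 0.4230 ″/yr.
v_t = 4.740 μ d = 4.740 × 0.4230 × 8.6133 = 17.27 km/s.
v = √(v_r² + v_t²) = √((-38.59)² + 17.27²) = √1787.44 = 42.278 km/s.

42.3 km/s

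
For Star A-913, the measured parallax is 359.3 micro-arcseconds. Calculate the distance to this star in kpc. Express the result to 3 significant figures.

2.78 kpc

p = 359.3 micro-arcseconds = 0.0003593 arcsec.
d = 1/p = 1/0.0003593 = 2783.2 pc.
= 2.7832 kpc.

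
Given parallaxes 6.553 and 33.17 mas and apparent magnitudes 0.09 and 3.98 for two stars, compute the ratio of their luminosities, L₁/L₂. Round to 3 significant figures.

d₁ = 1/p₁ = 1/0.006553″ = 152.6 pc; d₂ = 1/p₂ = 1/0.03317″ = 30.148 pc.
M₁ = m₁ − 5 log₁₀ d₁ + 5 = 0.09 − 10.9178 + 5 = -5.8278.
M₂ = 3.98 − 7.3963 + 5 = 1.5837.
L₁/L₂ = 10^(0.4(M₂ − M₁)) = 10^(0.4 × 7.4115) = 10^2.96460 = 921.72.

L₁/L₂ = 922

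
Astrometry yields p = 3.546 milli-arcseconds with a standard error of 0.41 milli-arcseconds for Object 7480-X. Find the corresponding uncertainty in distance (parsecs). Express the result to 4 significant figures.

32.61 pc

d = 1/p, so σ_d = σ_p / p².
σ_d = 0.000410 / (0.003546)² = 0.000410 / 0.000012574 = 32.607 pc.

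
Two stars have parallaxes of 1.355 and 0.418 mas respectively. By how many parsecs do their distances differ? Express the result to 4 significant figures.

1654 pc

d_A = 1/0.001355″ = 738.01 pc; d_B = 1/0.0004180″ = 2392.3 pc.
|d_B − d_A| = |2392.3 − 738.01| = 1654.3 pc.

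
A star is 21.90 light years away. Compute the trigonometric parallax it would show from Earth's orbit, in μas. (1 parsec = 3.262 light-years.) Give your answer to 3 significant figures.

149000 μas

d = 21.90 ly ÷ 3.262 = 6.7137 pc.
p = 1/d = 1/6.7137 = 0.14895 arcsec.
= 0.14895 × 10⁶ = 1.4895 × 10^5 μas.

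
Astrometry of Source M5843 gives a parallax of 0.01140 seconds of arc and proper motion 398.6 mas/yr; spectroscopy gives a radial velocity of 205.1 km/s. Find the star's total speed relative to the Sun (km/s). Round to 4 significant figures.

263.7 km/s

d = 1/p = 1/0.01140″ = 87.719 pc.
μ = 398.6 mas/yr = 0.3986 ″/yr.
v_t = 4.740 μ d = 4.740 × 0.3986 × 87.719 = 165.73 km/s.
v = √(v_r² + v_t²) = √(205.1² + 165.73²) = √69532.4 = 263.69 km/s.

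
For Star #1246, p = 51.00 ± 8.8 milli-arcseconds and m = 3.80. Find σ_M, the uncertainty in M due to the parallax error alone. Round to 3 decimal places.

M = m − 5 log₁₀ d + 5 = m + 5 log₁₀ p + 5, so ∂M/∂p = 5/(p ln 10).
σ_M = (5/ln 10) · (σ_p/p) = 2.1715 × 8.8/51.00 = 2.1715 × 0.17255 = 0.37469.

σ_M = 0.375 mag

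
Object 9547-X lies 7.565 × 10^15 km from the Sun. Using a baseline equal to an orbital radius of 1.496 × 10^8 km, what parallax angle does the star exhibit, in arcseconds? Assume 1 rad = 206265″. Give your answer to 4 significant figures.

θ ≈ B/d = (1.496 × 10^8) / (7.565 × 10^15) = 1.9775 × 10^-8 rad.
In arcseconds: 1.9775 × 10^-8 × 206265 = 0.0040789″.

0.004079 arcsec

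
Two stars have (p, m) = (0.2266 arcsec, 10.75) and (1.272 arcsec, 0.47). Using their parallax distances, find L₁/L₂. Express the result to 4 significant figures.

d₁ = 1/p₁ = 1/0.2266″ = 4.4131 pc; d₂ = 1/p₂ = 1/1.272″ = 0.78616 pc.
M₁ = m₁ − 5 log₁₀ d₁ + 5 = 10.75 − 3.2237 + 5 = 12.5263.
M₂ = 0.47 − (-0.5224) + 5 = 5.9924.
L₁/L₂ = 10^(0.4(M₂ − M₁)) = 10^(0.4 × (-6.5339)) = 10^(-2.61356) = 0.0024347.

L₁/L₂ = 0.002435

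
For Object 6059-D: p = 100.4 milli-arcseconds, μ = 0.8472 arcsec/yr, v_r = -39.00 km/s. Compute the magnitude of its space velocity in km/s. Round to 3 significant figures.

d = 1/p = 1/0.1004″ = 9.9602 pc.
v_t = 4.740 μ d = 4.740 × 0.8472 × 9.9602 = 39.997 km/s.
v = √(v_r² + v_t²) = √((-39.00)² + 39.997²) = √3120.76 = 55.864 km/s.

55.9 km/s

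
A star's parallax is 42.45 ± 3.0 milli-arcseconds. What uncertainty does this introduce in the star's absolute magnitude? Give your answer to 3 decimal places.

σ_M = 0.153 mag

M = m − 5 log₁₀ d + 5 = m + 5 log₁₀ p + 5, so ∂M/∂p = 5/(p ln 10).
σ_M = (5/ln 10) · (σ_p/p) = 2.1715 × 3.0/42.45 = 2.1715 × 0.070671 = 0.15346.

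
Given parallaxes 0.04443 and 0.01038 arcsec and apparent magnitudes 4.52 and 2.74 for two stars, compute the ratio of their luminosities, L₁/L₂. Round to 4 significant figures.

L₁/L₂ = 0.01059

d₁ = 1/p₁ = 1/0.04443″ = 22.507 pc; d₂ = 1/p₂ = 1/0.01038″ = 96.339 pc.
M₁ = m₁ − 5 log₁₀ d₁ + 5 = 4.52 − 6.7616 + 5 = 2.7584.
M₂ = 2.74 − 9.9190 + 5 = -2.1790.
L₁/L₂ = 10^(0.4(M₂ − M₁)) = 10^(0.4 × (-4.9374)) = 10^(-1.97496) = 0.010594.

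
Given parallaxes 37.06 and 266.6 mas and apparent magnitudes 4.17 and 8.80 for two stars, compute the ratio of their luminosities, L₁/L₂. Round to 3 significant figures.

d₁ = 1/p₁ = 1/0.03706″ = 26.983 pc; d₂ = 1/p₂ = 1/0.2666″ = 3.7509 pc.
M₁ = m₁ − 5 log₁₀ d₁ + 5 = 4.17 − 7.1555 + 5 = 2.0145.
M₂ = 8.80 − 2.8707 + 5 = 10.9293.
L₁/L₂ = 10^(0.4(M₂ − M₁)) = 10^(0.4 × 8.9148) = 10^3.56592 = 3680.6.

L₁/L₂ = 3680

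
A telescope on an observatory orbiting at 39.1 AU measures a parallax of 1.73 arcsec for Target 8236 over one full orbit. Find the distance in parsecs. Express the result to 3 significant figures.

22.6 pc

With baseline B (in AU) and parallax p (in arcsec), d = B/p parsecs.
d = 39.1 / 1.73 = 22.601 pc.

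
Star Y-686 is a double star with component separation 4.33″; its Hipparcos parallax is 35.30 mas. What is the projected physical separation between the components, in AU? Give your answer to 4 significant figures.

122.7 AU

d = 1/p = 1/0.03530″ = 28.329 pc.
At distance d (pc), an angle of θ arcsec spans θ·d AU: s = 4.33 × 28.329 = 122.66 AU.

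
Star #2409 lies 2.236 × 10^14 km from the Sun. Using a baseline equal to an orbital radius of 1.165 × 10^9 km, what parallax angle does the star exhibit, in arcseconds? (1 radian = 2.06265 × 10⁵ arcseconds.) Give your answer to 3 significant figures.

1.07 arcsec

θ ≈ B/d = (1.165 × 10^9) / (2.236 × 10^14) = 5.2102 × 10^-6 rad.
In arcseconds: 5.2102 × 10^-6 × 206265 = 1.0747″.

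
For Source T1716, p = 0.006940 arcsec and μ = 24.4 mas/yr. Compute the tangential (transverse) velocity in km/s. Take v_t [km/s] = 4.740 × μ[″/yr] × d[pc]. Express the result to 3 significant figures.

16.7 km/s

d = 1/p = 1/0.006940″ = 144.09 pc.
μ = 24.4 mas/yr = 0.0244 ″/yr.
v_t = 4.74 × μ × d = 4.74 × 0.0244 × 144.09 = 16.665 km/s.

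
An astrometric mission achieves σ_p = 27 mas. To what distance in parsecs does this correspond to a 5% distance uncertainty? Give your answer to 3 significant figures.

1.85 pc

σ_d/d = σ_p/p, so the condition is σ_p/p ≤ 0.05, i.e. p ≥ σ_p/0.05.
p_min = 27/0.05 = 540 mas = 0.54 arcsec.
d_max = 1/p_min = 1/0.54 = 1.8519 pc.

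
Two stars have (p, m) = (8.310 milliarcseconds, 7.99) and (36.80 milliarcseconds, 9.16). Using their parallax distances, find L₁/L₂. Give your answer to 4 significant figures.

L₁/L₂ = 57.61

d₁ = 1/p₁ = 1/0.008310″ = 120.34 pc; d₂ = 1/p₂ = 1/0.03680″ = 27.174 pc.
M₁ = m₁ − 5 log₁₀ d₁ + 5 = 7.99 − 10.4021 + 5 = 2.5879.
M₂ = 9.16 − 7.1708 + 5 = 6.9892.
L₁/L₂ = 10^(0.4(M₂ − M₁)) = 10^(0.4 × 4.4013) = 10^1.76052 = 57.613.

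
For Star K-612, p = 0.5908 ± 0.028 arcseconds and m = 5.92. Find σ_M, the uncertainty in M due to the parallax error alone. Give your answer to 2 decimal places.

σ_M = 0.10 mag

M = m − 5 log₁₀ d + 5 = m + 5 log₁₀ p + 5, so ∂M/∂p = 5/(p ln 10).
σ_M = (5/ln 10) · (σ_p/p) = 2.1715 × 0.028/0.5908 = 2.1715 × 0.047393 = 0.10291.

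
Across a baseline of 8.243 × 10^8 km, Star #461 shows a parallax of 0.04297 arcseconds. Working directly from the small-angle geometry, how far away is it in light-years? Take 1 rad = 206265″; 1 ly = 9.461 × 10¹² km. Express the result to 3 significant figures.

418 ly

θ = 0.04297″ = 0.04297/206265 = 2.0832 × 10^-7 rad.
d = B/θ = (8.243 × 10^8) / (2.0832 × 10^-7) = 3.9569 × 10^15 km = (3.9569 × 10^15) / (9.461 × 10^12) ly = 418.23 ly.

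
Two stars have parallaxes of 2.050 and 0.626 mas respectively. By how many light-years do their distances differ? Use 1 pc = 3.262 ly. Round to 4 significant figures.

3620 ly

d_A = 1/0.002050″ = 487.8 pc; d_B = 1/0.0006260″ = 1597.4 pc.
|d_B − d_A| = |1597.4 − 487.8| = 1109.6 pc = 1109.6 × 3.262 ly = 3619.5 ly.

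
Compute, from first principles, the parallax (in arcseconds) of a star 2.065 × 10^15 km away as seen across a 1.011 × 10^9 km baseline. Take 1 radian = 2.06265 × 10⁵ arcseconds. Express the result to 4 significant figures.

θ ≈ B/d = (1.011 × 10^9) / (2.065 × 10^15) = 4.8959 × 10^-7 rad.
In arcseconds: 4.8959 × 10^-7 × 206265 = 0.10099″.

0.1010 arcsec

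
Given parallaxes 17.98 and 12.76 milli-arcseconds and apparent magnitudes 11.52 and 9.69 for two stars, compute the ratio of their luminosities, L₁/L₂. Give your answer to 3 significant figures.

L₁/L₂ = 0.0934

d₁ = 1/p₁ = 1/0.01798″ = 55.617 pc; d₂ = 1/p₂ = 1/0.01276″ = 78.37 pc.
M₁ = m₁ − 5 log₁₀ d₁ + 5 = 11.52 − 8.7260 + 5 = 7.7940.
M₂ = 9.69 − 9.4707 + 5 = 5.2193.
L₁/L₂ = 10^(0.4(M₂ − M₁)) = 10^(0.4 × (-2.5747)) = 10^(-1.02988) = 0.093351.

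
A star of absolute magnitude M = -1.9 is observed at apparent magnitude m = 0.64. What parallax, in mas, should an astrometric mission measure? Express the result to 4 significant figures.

m − M = 0.64 − (-1.9) = 2.54.
d = 10^((m−M)/5 + 1) = 10^1.508 = 32.211 pc.
p = 1/d = 1/32.211 = 0.031045 arcsec = 31.045 mas.

31.05 mas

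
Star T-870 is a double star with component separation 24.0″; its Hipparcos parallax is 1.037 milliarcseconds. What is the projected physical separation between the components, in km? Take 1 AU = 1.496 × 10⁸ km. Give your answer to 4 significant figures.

d = 1/p = 1/0.001037″ = 964.32 pc.
At distance d (pc), an angle of θ arcsec spans θ·d AU: s = 24.0 × 964.32 = 23144 AU.
= 23144 × 1.496 × 10⁸ km = 3.4623 × 10^12 km.

3.462 × 10^12 km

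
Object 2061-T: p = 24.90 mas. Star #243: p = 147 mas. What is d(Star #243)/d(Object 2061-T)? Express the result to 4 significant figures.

Since d = 1/p, d_B/d_A = p_A/p_B.
= 24.90 / 147 = 0.16939.

0.1694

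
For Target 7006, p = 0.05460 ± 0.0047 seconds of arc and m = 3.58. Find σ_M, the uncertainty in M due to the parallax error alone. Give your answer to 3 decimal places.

M = m − 5 log₁₀ d + 5 = m + 5 log₁₀ p + 5, so ∂M/∂p = 5/(p ln 10).
σ_M = (5/ln 10) · (σ_p/p) = 2.1715 × 0.0047/0.05460 = 2.1715 × 0.086081 = 0.18692.

σ_M = 0.187 mag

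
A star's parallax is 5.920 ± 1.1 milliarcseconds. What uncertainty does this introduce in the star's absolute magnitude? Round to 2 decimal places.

σ_M = 0.40 mag

M = m − 5 log₁₀ d + 5 = m + 5 log₁₀ p + 5, so ∂M/∂p = 5/(p ln 10).
σ_M = (5/ln 10) · (σ_p/p) = 2.1715 × 1.1/5.920 = 2.1715 × 0.18581 = 0.40349.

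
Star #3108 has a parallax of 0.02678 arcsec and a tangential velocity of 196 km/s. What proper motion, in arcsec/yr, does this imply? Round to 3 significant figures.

d = 1/p = 1/0.02678″ = 37.341 pc.
μ = v_t / (4.74 d) = 196 / (4.74 × 37.341) = 196 / 177 = 1.1073 ″/yr.

1.11 arcsec/yr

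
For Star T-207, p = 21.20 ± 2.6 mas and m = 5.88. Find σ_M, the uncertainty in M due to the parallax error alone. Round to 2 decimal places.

σ_M = 0.27 mag

M = m − 5 log₁₀ d + 5 = m + 5 log₁₀ p + 5, so ∂M/∂p = 5/(p ln 10).
σ_M = (5/ln 10) · (σ_p/p) = 2.1715 × 2.6/21.20 = 2.1715 × 0.12264 = 0.26631.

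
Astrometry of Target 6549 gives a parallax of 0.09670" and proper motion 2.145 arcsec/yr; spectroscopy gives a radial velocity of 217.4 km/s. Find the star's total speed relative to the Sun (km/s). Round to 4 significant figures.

241.5 km/s

d = 1/p = 1/0.09670″ = 10.341 pc.
v_t = 4.740 μ d = 4.740 × 2.145 × 10.341 = 105.14 km/s.
v = √(v_r² + v_t²) = √(217.4² + 105.14²) = √58317.2 = 241.49 km/s.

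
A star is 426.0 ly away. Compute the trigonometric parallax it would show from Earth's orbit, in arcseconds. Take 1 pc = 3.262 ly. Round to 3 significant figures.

0.00766 arcsec

d = 426.0 ly ÷ 3.262 = 130.59 pc.
p = 1/d = 1/130.59 = 0.0076576 arcsec.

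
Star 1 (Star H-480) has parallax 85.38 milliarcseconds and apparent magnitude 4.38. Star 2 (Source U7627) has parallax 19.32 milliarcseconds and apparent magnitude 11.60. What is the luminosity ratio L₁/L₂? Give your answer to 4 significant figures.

L₁/L₂ = 39.56

d₁ = 1/p₁ = 1/0.08538″ = 11.712 pc; d₂ = 1/p₂ = 1/0.01932″ = 51.76 pc.
M₁ = m₁ − 5 log₁₀ d₁ + 5 = 4.38 − 5.3432 + 5 = 4.0368.
M₂ = 11.60 − 8.5700 + 5 = 8.0300.
L₁/L₂ = 10^(0.4(M₂ − M₁)) = 10^(0.4 × 3.9932) = 10^1.59728 = 39.562.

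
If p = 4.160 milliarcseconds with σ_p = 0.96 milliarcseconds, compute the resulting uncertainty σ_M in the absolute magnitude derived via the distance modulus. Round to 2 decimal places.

σ_M = 0.50 mag

M = m − 5 log₁₀ d + 5 = m + 5 log₁₀ p + 5, so ∂M/∂p = 5/(p ln 10).
σ_M = (5/ln 10) · (σ_p/p) = 2.1715 × 0.96/4.160 = 2.1715 × 0.23077 = 0.50112.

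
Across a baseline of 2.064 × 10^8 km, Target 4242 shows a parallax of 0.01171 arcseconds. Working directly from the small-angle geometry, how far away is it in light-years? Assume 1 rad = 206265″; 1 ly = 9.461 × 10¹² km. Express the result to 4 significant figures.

384.3 ly

θ = 0.01171″ = 0.01171/206265 = 5.6772 × 10^-8 rad.
d = B/θ = (2.064 × 10^8) / (5.6772 × 10^-8) = 3.6356 × 10^15 km = (3.6356 × 10^15) / (9.461 × 10^12) ly = 384.27 ly.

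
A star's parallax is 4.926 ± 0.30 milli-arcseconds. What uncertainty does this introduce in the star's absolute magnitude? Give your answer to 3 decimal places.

M = m − 5 log₁₀ d + 5 = m + 5 log₁₀ p + 5, so ∂M/∂p = 5/(p ln 10).
σ_M = (5/ln 10) · (σ_p/p) = 2.1715 × 0.30/4.926 = 2.1715 × 0.060901 = 0.13225.

σ_M = 0.132 mag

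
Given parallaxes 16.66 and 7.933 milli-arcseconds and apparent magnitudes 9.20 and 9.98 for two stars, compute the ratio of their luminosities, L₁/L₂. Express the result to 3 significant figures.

L₁/L₂ = 0.465

d₁ = 1/p₁ = 1/0.01666″ = 60.024 pc; d₂ = 1/p₂ = 1/0.007933″ = 126.06 pc.
M₁ = m₁ − 5 log₁₀ d₁ + 5 = 9.20 − 8.8916 + 5 = 5.3084.
M₂ = 9.98 − 10.5029 + 5 = 4.4771.
L₁/L₂ = 10^(0.4(M₂ − M₁)) = 10^(0.4 × (-0.8313)) = 10^(-0.33252) = 0.46503.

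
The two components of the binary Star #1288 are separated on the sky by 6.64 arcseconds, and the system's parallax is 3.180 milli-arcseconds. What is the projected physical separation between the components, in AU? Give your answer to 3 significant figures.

2090 AU

d = 1/p = 1/0.003180″ = 314.47 pc.
At distance d (pc), an angle of θ arcsec spans θ·d AU: s = 6.64 × 314.47 = 2088.1 AU.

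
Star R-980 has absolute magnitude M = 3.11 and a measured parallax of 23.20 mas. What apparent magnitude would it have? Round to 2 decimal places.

d = 1/p = 1/0.02320″ = 43.103 pc.
m − M = 5 log₁₀ d − 5 = 5 log₁₀(43.103) − 5 = 8.1725 − 5 = 3.1725.
m = M + (m − M) = 3.11 + 3.1725 = 6.28.

m = 6.28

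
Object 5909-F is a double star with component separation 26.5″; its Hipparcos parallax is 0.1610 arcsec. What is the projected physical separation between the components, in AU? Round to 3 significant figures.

d = 1/p = 1/0.1610″ = 6.2112 pc.
At distance d (pc), an angle of θ arcsec spans θ·d AU: s = 26.5 × 6.2112 = 164.6 AU.

165 AU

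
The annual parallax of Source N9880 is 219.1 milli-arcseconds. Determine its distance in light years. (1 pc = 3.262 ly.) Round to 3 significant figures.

p = 219.1 milli-arcseconds = 0.2191 arcsec.
d = 1/p = 1/0.2191 = 4.5641 pc.
In light-years: 4.5641 × 3.262 = 14.888 ly.

14.9 light years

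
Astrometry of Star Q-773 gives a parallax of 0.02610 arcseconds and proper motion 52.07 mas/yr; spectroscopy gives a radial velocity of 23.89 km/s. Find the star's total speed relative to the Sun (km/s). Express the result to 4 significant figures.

d = 1/p = 1/0.02610″ = 38.314 pc.
μ = 52.07 mas/yr = 0.05207 ″/yr.
v_t = 4.740 μ d = 4.740 × 0.05207 × 38.314 = 9.4563 km/s.
v = √(v_r² + v_t²) = √(23.89² + 9.4563²) = √660.154 = 25.693 km/s.

25.69 km/s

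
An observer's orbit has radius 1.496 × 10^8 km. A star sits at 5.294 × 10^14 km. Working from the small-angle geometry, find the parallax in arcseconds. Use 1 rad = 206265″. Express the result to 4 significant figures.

0.05829 arcsec

θ ≈ B/d = (1.496 × 10^8) / (5.294 × 10^14) = 2.8258 × 10^-7 rad.
In arcseconds: 2.8258 × 10^-7 × 206265 = 0.058286″.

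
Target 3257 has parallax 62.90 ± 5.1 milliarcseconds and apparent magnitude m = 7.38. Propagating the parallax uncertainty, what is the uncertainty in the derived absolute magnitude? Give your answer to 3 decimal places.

M = m − 5 log₁₀ d + 5 = m + 5 log₁₀ p + 5, so ∂M/∂p = 5/(p ln 10).
σ_M = (5/ln 10) · (σ_p/p) = 2.1715 × 5.1/62.90 = 2.1715 × 0.081081 = 0.17607.

σ_M = 0.176 mag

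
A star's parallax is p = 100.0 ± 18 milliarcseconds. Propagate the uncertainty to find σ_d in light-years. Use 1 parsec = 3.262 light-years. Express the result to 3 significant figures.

d = 1/p, so σ_d = σ_p / p².
σ_d = 0.0180 / (0.1000)² = 0.0180 / 0.01 = 1.8 pc = 1.8 × 3.262 ly = 5.8716 ly.

5.87 ly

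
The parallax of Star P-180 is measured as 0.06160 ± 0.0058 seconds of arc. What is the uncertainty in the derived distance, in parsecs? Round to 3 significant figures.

d = 1/p, so σ_d = σ_p / p².
σ_d = 0.00580 / (0.06160)² = 0.00580 / 0.0037946 = 1.5285 pc.

1.53 pc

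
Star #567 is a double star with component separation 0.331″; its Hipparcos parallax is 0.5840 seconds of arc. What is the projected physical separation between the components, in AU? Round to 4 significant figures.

d = 1/p = 1/0.5840″ = 1.7123 pc.
At distance d (pc), an angle of θ arcsec spans θ·d AU: s = 0.331 × 1.7123 = 0.56677 AU.

0.5668 AU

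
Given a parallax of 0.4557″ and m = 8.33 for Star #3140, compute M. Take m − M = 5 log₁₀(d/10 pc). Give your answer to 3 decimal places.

d = 1/p = 1/0.4557″ = 2.1944 pc.
m − M = 5 log₁₀(2.1944) − 5 = 1.7066 − 5 = -3.2934.
M = m − (m − M) = 8.33 − (-3.2934) = 11.623.

M = 11.623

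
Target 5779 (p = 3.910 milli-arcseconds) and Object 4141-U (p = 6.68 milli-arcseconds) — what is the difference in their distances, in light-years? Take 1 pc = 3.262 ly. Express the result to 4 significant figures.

d_A = 1/0.003910″ = 255.75 pc; d_B = 1/0.006680″ = 149.7 pc.
|d_B − d_A| = |149.7 − 255.75| = 106.05 pc = 106.05 × 3.262 ly = 345.94 ly.

345.9 ly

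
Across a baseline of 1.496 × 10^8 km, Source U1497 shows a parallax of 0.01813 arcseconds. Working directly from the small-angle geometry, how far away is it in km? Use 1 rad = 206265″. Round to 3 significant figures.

1.70 × 10^15 km

θ = 0.01813″ = 0.01813/206265 = 8.7897 × 10^-8 rad.
d = B/θ = (1.496 × 10^8) / (8.7897 × 10^-8) = 1.7020 × 10^15 km.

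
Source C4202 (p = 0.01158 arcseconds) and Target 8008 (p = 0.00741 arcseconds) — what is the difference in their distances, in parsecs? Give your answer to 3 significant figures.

48.6 pc

d_A = 1/0.01158″ = 86.356 pc; d_B = 1/0.007410″ = 134.95 pc.
|d_B − d_A| = |134.95 − 86.356| = 48.594 pc.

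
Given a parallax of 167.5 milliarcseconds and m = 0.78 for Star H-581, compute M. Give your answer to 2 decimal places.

d = 1/p = 1/0.1675″ = 5.9701 pc.
m − M = 5 log₁₀(5.9701) − 5 = 3.8799 − 5 = -1.1201.
M = m − (m − M) = 0.78 − (-1.1201) = 1.90.

M = 1.90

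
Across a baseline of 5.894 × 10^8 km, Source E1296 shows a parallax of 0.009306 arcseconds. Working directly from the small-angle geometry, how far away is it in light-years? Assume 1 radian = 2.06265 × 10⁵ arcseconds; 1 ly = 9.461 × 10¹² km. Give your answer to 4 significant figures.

1381 ly

θ = 0.009306″ = 0.009306/206265 = 4.5117 × 10^-8 rad.
d = B/θ = (5.894 × 10^8) / (4.5117 × 10^-8) = 1.3064 × 10^16 km = (1.3064 × 10^16) / (9.461 × 10^12) ly = 1380.8 ly.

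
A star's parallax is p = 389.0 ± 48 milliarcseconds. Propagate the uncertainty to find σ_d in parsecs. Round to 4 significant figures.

d = 1/p, so σ_d = σ_p / p².
σ_d = 0.0480 / (0.3890)² = 0.0480 / 0.15132 = 0.31721 pc.

0.3172 pc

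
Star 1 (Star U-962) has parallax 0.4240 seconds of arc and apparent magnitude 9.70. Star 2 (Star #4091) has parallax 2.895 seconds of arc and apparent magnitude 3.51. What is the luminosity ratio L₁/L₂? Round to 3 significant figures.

d₁ = 1/p₁ = 1/0.4240″ = 2.3585 pc; d₂ = 1/p₂ = 1/2.895″ = 0.34542 pc.
M₁ = m₁ − 5 log₁₀ d₁ + 5 = 9.70 − 1.8632 + 5 = 12.8368.
M₂ = 3.51 − (-2.3083) + 5 = 10.8183.
L₁/L₂ = 10^(0.4(M₂ − M₁)) = 10^(0.4 × (-2.0185)) = 10^(-0.80740) = 0.15581.

L₁/L₂ = 0.156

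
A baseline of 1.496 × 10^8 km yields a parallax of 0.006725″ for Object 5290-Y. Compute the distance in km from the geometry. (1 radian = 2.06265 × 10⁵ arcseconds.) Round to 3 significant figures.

θ = 0.006725″ = 0.006725/206265 = 3.2604 × 10^-8 rad.
d = B/θ = (1.496 × 10^8) / (3.2604 × 10^-8) = 4.5884 × 10^15 km.

4.59 × 10^15 km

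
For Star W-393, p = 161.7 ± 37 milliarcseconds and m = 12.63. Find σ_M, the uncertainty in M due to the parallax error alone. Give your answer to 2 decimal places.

M = m − 5 log₁₀ d + 5 = m + 5 log₁₀ p + 5, so ∂M/∂p = 5/(p ln 10).
σ_M = (5/ln 10) · (σ_p/p) = 2.1715 × 37/161.7 = 2.1715 × 0.22882 = 0.49688.

σ_M = 0.50 mag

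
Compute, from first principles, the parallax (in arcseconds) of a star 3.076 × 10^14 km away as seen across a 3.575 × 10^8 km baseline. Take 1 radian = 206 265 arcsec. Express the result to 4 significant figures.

θ ≈ B/d = (3.575 × 10^8) / (3.076 × 10^14) = 1.1622 × 10^-6 rad.
In arcseconds: 1.1622 × 10^-6 × 206265 = 0.23972″.

0.2397 arcsec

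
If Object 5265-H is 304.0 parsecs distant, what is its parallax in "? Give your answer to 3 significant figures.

p = 1/d = 1/304 = 0.0032895 arcsec.

0.00329 "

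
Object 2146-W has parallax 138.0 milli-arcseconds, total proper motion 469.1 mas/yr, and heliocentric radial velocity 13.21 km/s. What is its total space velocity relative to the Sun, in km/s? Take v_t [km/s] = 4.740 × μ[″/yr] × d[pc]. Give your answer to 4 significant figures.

d = 1/p = 1/0.1380″ = 7.2464 pc.
μ = 469.1 mas/yr = 0.4691 ″/yr.
v_t = 4.740 μ d = 4.740 × 0.4691 × 7.2464 = 16.113 km/s.
v = √(v_r² + v_t²) = √(13.21² + 16.113²) = √434.133 = 20.836 km/s.

20.84 km/s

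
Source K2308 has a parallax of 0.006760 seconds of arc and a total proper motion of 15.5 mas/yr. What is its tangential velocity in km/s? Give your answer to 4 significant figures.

d = 1/p = 1/0.006760″ = 147.93 pc.
μ = 15.5 mas/yr = 0.0155 ″/yr.
v_t = 4.74 × μ × d = 4.74 × 0.0155 × 147.93 = 10.868 km/s.

10.87 km/s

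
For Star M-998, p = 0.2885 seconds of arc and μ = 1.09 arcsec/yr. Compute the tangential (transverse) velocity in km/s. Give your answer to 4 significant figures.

17.91 km/s

d = 1/p = 1/0.2885″ = 3.4662 pc.
v_t = 4.74 × μ × d = 4.74 × 1.09 × 3.4662 = 17.908 km/s.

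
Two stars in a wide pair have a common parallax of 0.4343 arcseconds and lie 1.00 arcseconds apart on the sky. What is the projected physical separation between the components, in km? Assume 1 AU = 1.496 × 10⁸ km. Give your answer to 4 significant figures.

3.445 × 10^8 km

d = 1/p = 1/0.4343″ = 2.3026 pc.
At distance d (pc), an angle of θ arcsec spans θ·d AU: s = 1.00 × 2.3026 = 2.3026 AU.
= 2.3026 × 1.496 × 10⁸ km = 3.4447 × 10^8 km.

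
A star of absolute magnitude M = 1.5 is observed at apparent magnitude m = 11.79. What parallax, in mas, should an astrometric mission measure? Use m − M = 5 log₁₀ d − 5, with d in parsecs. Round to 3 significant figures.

0.875 mas

m − M = 11.79 − 1.5 = 10.29.
d = 10^((m−M)/5 + 1) = 10^3.058 = 1142.9 pc.
p = 1/d = 1/1142.9 = 0.00087497 arcsec = 0.87497 mas.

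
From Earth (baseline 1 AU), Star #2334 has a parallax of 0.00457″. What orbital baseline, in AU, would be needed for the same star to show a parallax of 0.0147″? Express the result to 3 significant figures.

Parallax scales linearly with baseline: p ∝ B, so B = p_target / p_Earth × 1 AU.
B = 0.0147 / 0.00457 = 3.2166 AU.

3.22 AU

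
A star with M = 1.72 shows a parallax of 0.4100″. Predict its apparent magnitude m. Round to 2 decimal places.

d = 1/p = 1/0.4100″ = 2.439 pc.
m − M = 5 log₁₀ d − 5 = 5 log₁₀(2.439) − 5 = 1.9361 − 5 = -3.0639.
m = M + (m − M) = 1.72 + (-3.0639) = -1.34.

m = -1.34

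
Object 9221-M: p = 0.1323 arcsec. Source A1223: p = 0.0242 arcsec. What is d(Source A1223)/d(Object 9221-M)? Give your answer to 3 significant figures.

5.47

Since d = 1/p, d_B/d_A = p_A/p_B.
= 0.1323 / 0.0242 = 5.4669.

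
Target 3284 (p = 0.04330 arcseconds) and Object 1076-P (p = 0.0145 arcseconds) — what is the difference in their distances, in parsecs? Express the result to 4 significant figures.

45.87 pc

d_A = 1/0.04330″ = 23.095 pc; d_B = 1/0.01450″ = 68.966 pc.
|d_B − d_A| = |68.966 − 23.095| = 45.871 pc.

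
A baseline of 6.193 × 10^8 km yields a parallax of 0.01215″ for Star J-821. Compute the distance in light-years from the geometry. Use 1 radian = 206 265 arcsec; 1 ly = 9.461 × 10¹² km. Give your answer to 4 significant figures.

1111 ly

θ = 0.01215″ = 0.01215/206265 = 5.8905 × 10^-8 rad.
d = B/θ = (6.193 × 10^8) / (5.8905 × 10^-8) = 1.0514 × 10^16 km = (1.0514 × 10^16) / (9.461 × 10^12) ly = 1111.3 ly.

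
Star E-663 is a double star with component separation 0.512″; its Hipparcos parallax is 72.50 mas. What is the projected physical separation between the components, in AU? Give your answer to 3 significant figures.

7.06 AU

d = 1/p = 1/0.07250″ = 13.793 pc.
At distance d (pc), an angle of θ arcsec spans θ·d AU: s = 0.512 × 13.793 = 7.062 AU.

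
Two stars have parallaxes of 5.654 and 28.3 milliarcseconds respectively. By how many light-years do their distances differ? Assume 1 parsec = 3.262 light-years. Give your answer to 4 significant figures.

461.7 ly

d_A = 1/0.005654″ = 176.87 pc; d_B = 1/0.02830″ = 35.336 pc.
|d_B − d_A| = |35.336 − 176.87| = 141.53 pc = 141.53 × 3.262 ly = 461.67 ly.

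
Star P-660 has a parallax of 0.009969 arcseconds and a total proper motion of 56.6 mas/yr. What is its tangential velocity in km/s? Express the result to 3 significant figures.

26.9 km/s

d = 1/p = 1/0.009969″ = 100.31 pc.
μ = 56.6 mas/yr = 0.0566 ″/yr.
v_t = 4.74 × μ × d = 4.74 × 0.0566 × 100.31 = 26.912 km/s.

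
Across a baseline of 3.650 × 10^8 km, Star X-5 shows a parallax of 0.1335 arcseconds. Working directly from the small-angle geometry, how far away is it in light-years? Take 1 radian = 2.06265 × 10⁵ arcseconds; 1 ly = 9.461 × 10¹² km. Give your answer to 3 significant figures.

59.6 ly

θ = 0.1335″ = 0.1335/206265 = 6.4723 × 10^-7 rad.
d = B/θ = (3.650 × 10^8) / (6.4723 × 10^-7) = 5.6394 × 10^14 km = (5.6394 × 10^14) / (9.461 × 10^12) ly = 59.607 ly.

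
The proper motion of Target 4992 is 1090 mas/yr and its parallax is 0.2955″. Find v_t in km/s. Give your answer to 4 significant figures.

d = 1/p = 1/0.2955″ = 3.3841 pc.
μ = 1090 mas/yr = 1.09 ″/yr.
v_t = 4.74 × μ × d = 4.74 × 1.09 × 3.3841 = 17.484 km/s.

17.48 km/s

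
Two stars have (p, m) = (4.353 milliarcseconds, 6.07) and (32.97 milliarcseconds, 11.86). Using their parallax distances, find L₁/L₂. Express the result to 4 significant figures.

L₁/L₂ = 11880

d₁ = 1/p₁ = 1/0.004353″ = 229.73 pc; d₂ = 1/p₂ = 1/0.03297″ = 30.331 pc.
M₁ = m₁ − 5 log₁₀ d₁ + 5 = 6.07 − 11.8061 + 5 = -0.7361.
M₂ = 11.86 − 7.4094 + 5 = 9.4506.
L₁/L₂ = 10^(0.4(M₂ − M₁)) = 10^(0.4 × 10.1867) = 10^4.07468 = 11876.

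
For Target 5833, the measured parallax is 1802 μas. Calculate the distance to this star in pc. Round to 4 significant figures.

554.9 pc

p = 1802 μas = 0.001802 arcsec.
d = 1/p = 1/0.001802 = 554.94 pc.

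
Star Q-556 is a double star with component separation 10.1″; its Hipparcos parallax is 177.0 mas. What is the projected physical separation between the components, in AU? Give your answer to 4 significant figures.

d = 1/p = 1/0.1770″ = 5.6497 pc.
At distance d (pc), an angle of θ arcsec spans θ·d AU: s = 10.1 × 5.6497 = 57.062 AU.

57.06 AU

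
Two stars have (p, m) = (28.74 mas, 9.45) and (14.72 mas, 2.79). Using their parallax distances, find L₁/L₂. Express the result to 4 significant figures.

d₁ = 1/p₁ = 1/0.02874″ = 34.795 pc; d₂ = 1/p₂ = 1/0.01472″ = 67.935 pc.
M₁ = m₁ − 5 log₁₀ d₁ + 5 = 9.45 − 7.7076 + 5 = 6.7424.
M₂ = 2.79 − 9.1605 + 5 = -1.3705.
L₁/L₂ = 10^(0.4(M₂ − M₁)) = 10^(0.4 × (-8.1129)) = 10^(-3.24516) = 0.00056864.

L₁/L₂ = 0.0005686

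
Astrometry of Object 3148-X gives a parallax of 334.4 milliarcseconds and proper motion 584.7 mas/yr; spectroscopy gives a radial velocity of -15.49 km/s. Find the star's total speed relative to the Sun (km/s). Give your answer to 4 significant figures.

d = 1/p = 1/0.3344″ = 2.9904 pc.
μ = 584.7 mas/yr = 0.5847 ″/yr.
v_t = 4.740 μ d = 4.740 × 0.5847 × 2.9904 = 8.2878 km/s.
v = √(v_r² + v_t²) = √((-15.49)² + 8.2878²) = √308.628 = 17.568 km/s.

17.57 km/s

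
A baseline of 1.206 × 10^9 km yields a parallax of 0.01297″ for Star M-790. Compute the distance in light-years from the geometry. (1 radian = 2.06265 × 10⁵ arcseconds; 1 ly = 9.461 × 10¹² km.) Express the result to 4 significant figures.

2027 ly

θ = 0.01297″ = 0.01297/206265 = 6.2880 × 10^-8 rad.
d = B/θ = (1.206 × 10^9) / (6.2880 × 10^-8) = 1.9179 × 10^16 km = (1.9179 × 10^16) / (9.461 × 10^12) ly = 2027.2 ly.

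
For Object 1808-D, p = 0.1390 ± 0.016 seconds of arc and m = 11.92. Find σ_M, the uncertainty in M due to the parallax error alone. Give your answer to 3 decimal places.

σ_M = 0.250 mag

M = m − 5 log₁₀ d + 5 = m + 5 log₁₀ p + 5, so ∂M/∂p = 5/(p ln 10).
σ_M = (5/ln 10) · (σ_p/p) = 2.1715 × 0.016/0.1390 = 2.1715 × 0.11511 = 0.24996.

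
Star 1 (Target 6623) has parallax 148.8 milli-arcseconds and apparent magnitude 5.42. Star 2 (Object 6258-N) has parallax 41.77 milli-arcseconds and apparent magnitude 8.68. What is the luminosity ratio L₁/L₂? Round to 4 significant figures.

L₁/L₂ = 1.587

d₁ = 1/p₁ = 1/0.1488″ = 6.7204 pc; d₂ = 1/p₂ = 1/0.04177″ = 23.941 pc.
M₁ = m₁ − 5 log₁₀ d₁ + 5 = 5.42 − 4.1370 + 5 = 6.2830.
M₂ = 8.68 − 6.8957 + 5 = 6.7843.
L₁/L₂ = 10^(0.4(M₂ − M₁)) = 10^(0.4 × 0.5013) = 10^0.20052 = 1.5868.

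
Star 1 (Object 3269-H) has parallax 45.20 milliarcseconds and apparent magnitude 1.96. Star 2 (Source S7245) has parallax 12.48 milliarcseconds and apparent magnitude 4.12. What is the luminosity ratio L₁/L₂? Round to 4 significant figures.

L₁/L₂ = 0.5574

d₁ = 1/p₁ = 1/0.04520″ = 22.124 pc; d₂ = 1/p₂ = 1/0.01248″ = 80.128 pc.
M₁ = m₁ − 5 log₁₀ d₁ + 5 = 1.96 − 6.7243 + 5 = 0.2357.
M₂ = 4.12 − 9.5189 + 5 = -0.3989.
L₁/L₂ = 10^(0.4(M₂ − M₁)) = 10^(0.4 × (-0.6346)) = 10^(-0.25384) = 0.55739.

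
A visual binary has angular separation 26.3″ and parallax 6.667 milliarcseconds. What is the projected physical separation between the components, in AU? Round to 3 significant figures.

3940 AU

d = 1/p = 1/0.006667″ = 149.99 pc.
At distance d (pc), an angle of θ arcsec spans θ·d AU: s = 26.3 × 149.99 = 3944.7 AU.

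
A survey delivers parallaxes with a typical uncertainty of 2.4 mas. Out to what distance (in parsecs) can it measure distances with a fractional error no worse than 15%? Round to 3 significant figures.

σ_d/d = σ_p/p, so the condition is σ_p/p ≤ 0.15, i.e. p ≥ σ_p/0.15.
p_min = 2.4/0.15 = 16 mas = 0.016 arcsec.
d_max = 1/p_min = 1/0.016 = 62.5 pc.

62.5 pc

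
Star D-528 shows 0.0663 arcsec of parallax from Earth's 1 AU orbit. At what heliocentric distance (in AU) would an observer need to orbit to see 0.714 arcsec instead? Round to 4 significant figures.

10.77 AU

Parallax scales linearly with baseline: p ∝ B, so B = p_target / p_Earth × 1 AU.
B = 0.714 / 0.0663 = 10.769 AU.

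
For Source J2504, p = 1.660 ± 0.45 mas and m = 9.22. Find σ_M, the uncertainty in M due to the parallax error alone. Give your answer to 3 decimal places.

σ_M = 0.589 mag

M = m − 5 log₁₀ d + 5 = m + 5 log₁₀ p + 5, so ∂M/∂p = 5/(p ln 10).
σ_M = (5/ln 10) · (σ_p/p) = 2.1715 × 0.45/1.660 = 2.1715 × 0.27108 = 0.58865.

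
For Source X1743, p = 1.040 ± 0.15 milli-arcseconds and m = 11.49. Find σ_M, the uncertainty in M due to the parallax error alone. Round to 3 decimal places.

σ_M = 0.313 mag

M = m − 5 log₁₀ d + 5 = m + 5 log₁₀ p + 5, so ∂M/∂p = 5/(p ln 10).
σ_M = (5/ln 10) · (σ_p/p) = 2.1715 × 0.15/1.040 = 2.1715 × 0.14423 = 0.3132.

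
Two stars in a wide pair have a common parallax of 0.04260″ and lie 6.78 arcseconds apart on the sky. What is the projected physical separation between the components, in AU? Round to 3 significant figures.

159 AU

d = 1/p = 1/0.04260″ = 23.474 pc.
At distance d (pc), an angle of θ arcsec spans θ·d AU: s = 6.78 × 23.474 = 159.15 AU.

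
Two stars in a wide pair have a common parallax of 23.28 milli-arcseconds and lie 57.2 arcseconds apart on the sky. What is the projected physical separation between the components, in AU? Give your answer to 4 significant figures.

2457 AU

d = 1/p = 1/0.02328″ = 42.955 pc.
At distance d (pc), an angle of θ arcsec spans θ·d AU: s = 57.2 × 42.955 = 2457 AU.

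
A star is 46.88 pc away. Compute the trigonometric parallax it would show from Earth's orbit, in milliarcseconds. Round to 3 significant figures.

21.3 mas

p = 1/d = 1/46.88 = 0.021331 arcsec.
= 0.021331 × 1000 = 21.331 mas.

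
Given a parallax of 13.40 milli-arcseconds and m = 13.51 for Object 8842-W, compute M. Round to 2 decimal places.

M = 9.15

d = 1/p = 1/0.01340″ = 74.627 pc.
m − M = 5 log₁₀(74.627) − 5 = 9.3645 − 5 = 4.3645.
M = m − (m − M) = 13.51 − 4.3645 = 9.15.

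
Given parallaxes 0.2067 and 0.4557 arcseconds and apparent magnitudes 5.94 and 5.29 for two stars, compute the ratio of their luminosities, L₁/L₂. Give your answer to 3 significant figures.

L₁/L₂ = 2.67

d₁ = 1/p₁ = 1/0.2067″ = 4.8379 pc; d₂ = 1/p₂ = 1/0.4557″ = 2.1944 pc.
M₁ = m₁ − 5 log₁₀ d₁ + 5 = 5.94 − 3.4233 + 5 = 7.5167.
M₂ = 5.29 − 1.7066 + 5 = 8.5834.
L₁/L₂ = 10^(0.4(M₂ − M₁)) = 10^(0.4 × 1.0667) = 10^0.42668 = 2.671.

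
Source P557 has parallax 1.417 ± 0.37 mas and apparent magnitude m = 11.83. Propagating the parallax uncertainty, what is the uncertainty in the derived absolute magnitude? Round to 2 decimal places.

σ_M = 0.57 mag

M = m − 5 log₁₀ d + 5 = m + 5 log₁₀ p + 5, so ∂M/∂p = 5/(p ln 10).
σ_M = (5/ln 10) · (σ_p/p) = 2.1715 × 0.37/1.417 = 2.1715 × 0.26112 = 0.56702.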